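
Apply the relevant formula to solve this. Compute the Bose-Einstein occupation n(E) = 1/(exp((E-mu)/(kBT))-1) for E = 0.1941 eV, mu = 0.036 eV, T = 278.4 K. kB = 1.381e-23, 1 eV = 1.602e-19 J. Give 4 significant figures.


Step 1: (E - mu) = 0.1581 eV
Step 2: x = (E-mu)*eV/(kB*T) = 0.1581*1.602e-19/(1.381e-23*278.4) = 6.588
Step 3: exp(x) = 726.1
Step 4: n = 1/(exp(x)-1) = 0.001379

0.001379


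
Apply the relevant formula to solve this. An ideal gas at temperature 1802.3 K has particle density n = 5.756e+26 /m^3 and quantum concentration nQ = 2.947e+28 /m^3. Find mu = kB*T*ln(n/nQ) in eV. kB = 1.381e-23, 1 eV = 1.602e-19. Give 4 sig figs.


Step 1: n/nQ = 5.756e+26/2.947e+28 = 0.01953
Step 2: ln(n/nQ) = -3.936
Step 3: mu = kB*T*ln(n/nQ) = 2.489e-20*-3.936 = -9.796e-20 J
Step 4: Convert to eV: -9.796e-20/1.602e-19 = -0.6115 eV

-0.6115


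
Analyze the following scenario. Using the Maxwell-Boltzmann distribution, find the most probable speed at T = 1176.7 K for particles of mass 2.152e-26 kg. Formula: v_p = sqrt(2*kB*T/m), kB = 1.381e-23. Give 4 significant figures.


Step 1: Numerator = 2*kB*T = 2*1.381e-23*1176.7 = 3.25e-20
Step 2: Ratio = 3.25e-20 / 2.152e-26 = 1.51e+06
Step 3: v_p = sqrt(1.51e+06) = 1229 m/s

1229


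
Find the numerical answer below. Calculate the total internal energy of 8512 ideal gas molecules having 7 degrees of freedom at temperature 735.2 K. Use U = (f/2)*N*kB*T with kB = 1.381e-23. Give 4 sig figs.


Step 1: f/2 = 7/2 = 3.5
Step 2: N*kB*T = 8512*1.381e-23*735.2 = 8.642e-17
Step 3: U = 3.5 * 8.642e-17 = 3.025e-16 J

3.025e-16


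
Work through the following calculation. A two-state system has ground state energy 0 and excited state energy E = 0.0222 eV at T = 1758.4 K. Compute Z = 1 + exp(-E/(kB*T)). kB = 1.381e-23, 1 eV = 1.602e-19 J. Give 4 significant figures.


Step 1: Compute beta*E = E*eV/(kB*T) = 0.0222*1.602e-19/(1.381e-23*1758.4) = 0.1465
Step 2: exp(-beta*E) = exp(-0.1465) = 0.8638
Step 3: Z = 1 + 0.8638 = 1.864

1.864


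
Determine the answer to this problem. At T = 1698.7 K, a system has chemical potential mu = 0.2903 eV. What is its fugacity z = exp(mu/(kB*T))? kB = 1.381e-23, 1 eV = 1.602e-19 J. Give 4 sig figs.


Step 1: Convert mu to Joules: 0.2903*1.602e-19 = 4.651e-20 J
Step 2: kB*T = 1.381e-23*1698.7 = 2.346e-20 J
Step 3: mu/(kB*T) = 1.982
Step 4: z = exp(1.982) = 7.26

7.26


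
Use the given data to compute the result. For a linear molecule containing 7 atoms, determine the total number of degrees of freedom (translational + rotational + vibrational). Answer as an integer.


Step 1: Translational DOF = 3
Step 2: Rotational DOF (linear) = 2
Step 3: Vibrational DOF = 3*7 - 5 = 16
Step 4: Total = 3 + 2 + 16 = 21

21


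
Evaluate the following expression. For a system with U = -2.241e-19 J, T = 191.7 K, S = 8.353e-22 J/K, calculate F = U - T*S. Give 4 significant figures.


Step 1: T*S = 191.7 * 8.353e-22 = 1.601e-19 J
Step 2: F = U - T*S = -2.241e-19 - 1.601e-19
Step 3: F = -3.842e-19 J

-3.842e-19


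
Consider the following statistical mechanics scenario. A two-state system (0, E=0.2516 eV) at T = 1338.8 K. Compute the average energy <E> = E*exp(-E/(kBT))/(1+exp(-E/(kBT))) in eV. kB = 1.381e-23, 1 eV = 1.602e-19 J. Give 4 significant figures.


Step 1: beta*E = 0.2516*1.602e-19/(1.381e-23*1338.8) = 2.18
Step 2: exp(-beta*E) = 0.113
Step 3: <E> = 0.2516*0.113/(1+0.113) = 0.02555 eV

0.02555


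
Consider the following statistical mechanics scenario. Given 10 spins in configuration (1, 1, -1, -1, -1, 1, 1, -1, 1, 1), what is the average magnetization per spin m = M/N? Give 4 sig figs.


Step 1: Count up spins (+1): 6, down spins (-1): 4
Step 2: Total magnetization M = 6 - 4 = 2
Step 3: m = M/N = 2/10 = 0.2

0.2


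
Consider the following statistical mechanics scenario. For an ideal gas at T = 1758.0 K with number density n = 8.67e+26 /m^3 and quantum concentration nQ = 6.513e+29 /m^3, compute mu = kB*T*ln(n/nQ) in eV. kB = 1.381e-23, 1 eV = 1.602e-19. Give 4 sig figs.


Step 1: n/nQ = 8.67e+26/6.513e+29 = 0.001331
Step 2: ln(n/nQ) = -6.622
Step 3: mu = kB*T*ln(n/nQ) = 2.428e-20*-6.622 = -1.608e-19 J
Step 4: Convert to eV: -1.608e-19/1.602e-19 = -1.004 eV

-1.004


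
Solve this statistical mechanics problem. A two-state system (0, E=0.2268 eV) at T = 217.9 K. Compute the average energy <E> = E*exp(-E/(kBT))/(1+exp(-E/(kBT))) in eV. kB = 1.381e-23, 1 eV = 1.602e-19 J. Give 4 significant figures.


Step 1: beta*E = 0.2268*1.602e-19/(1.381e-23*217.9) = 12.07
Step 2: exp(-beta*E) = 5.705e-06
Step 3: <E> = 0.2268*5.705e-06/(1+5.705e-06) = 1.294e-06 eV

1.294e-06


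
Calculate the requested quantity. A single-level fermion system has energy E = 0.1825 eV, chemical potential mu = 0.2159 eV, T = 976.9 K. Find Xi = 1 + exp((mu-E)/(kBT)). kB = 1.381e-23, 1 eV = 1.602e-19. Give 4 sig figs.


Step 1: (mu - E) = 0.2159 - 0.1825 = 0.0334 eV
Step 2: x = (mu-E)*eV/(kB*T) = 0.0334*1.602e-19/(1.381e-23*976.9) = 0.3966
Step 3: exp(x) = 1.487
Step 4: Xi = 1 + 1.487 = 2.487

2.487


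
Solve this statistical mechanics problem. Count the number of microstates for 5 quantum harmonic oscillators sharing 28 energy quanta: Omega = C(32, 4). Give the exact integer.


Step 1: Use binomial coefficient C(32, 4)
Step 2: Numerator = 32! / 28!
Step 3: Denominator = 4!
Step 4: Omega = 35960

35960


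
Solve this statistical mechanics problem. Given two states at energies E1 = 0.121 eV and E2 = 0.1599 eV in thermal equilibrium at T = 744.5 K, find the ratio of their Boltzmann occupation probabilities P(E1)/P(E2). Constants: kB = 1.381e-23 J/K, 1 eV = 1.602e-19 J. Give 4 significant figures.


Step 1: Compute energy difference dE = E1 - E2 = 0.121 - 0.1599 = -0.0389 eV
Step 2: Convert to Joules: dE_J = -0.0389 * 1.602e-19 = -6.232e-21 J
Step 3: Compute exponent = -dE_J / (kB * T) = -(-6.232e-21) / (1.381e-23 * 744.5) = 0.6061
Step 4: P(E1)/P(E2) = exp(0.6061) = 1.833

1.833


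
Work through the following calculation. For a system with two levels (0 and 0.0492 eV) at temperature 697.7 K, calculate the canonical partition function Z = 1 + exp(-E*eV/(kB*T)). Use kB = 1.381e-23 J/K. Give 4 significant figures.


Step 1: Compute beta*E = E*eV/(kB*T) = 0.0492*1.602e-19/(1.381e-23*697.7) = 0.818
Step 2: exp(-beta*E) = exp(-0.818) = 0.4413
Step 3: Z = 1 + 0.4413 = 1.441

1.441


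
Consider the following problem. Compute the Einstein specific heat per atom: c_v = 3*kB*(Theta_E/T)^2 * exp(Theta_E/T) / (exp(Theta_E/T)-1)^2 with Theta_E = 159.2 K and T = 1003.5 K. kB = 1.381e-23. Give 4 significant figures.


Step 1: x = Theta_E/T = 159.2/1003.5 = 0.1586
Step 2: x^2 = 0.02517
Step 3: exp(x) = 1.172
Step 4: c_v = 3*1.381e-23*0.02517*1.172/(1.172-1)^2 = 4.134e-23

4.134e-23


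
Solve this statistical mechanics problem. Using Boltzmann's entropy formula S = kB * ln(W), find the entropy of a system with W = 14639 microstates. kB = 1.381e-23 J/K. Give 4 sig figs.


Step 1: ln(W) = ln(14639) = 9.591
Step 2: S = kB * ln(W) = 1.381e-23 * 9.591
Step 3: S = 1.325e-22 J/K

1.325e-22


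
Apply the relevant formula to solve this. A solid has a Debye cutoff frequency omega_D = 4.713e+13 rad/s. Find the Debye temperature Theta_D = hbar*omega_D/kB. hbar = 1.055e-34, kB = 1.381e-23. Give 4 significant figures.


Step 1: hbar*omega_D = 1.055e-34 * 4.713e+13 = 4.972e-21 J
Step 2: Theta_D = 4.972e-21 / 1.381e-23
Step 3: Theta_D = 360 K

360


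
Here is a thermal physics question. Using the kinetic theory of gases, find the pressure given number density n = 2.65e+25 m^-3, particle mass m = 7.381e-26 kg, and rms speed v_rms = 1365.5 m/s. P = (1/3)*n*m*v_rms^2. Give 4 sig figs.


Step 1: v_rms^2 = 1365.5^2 = 1.865e+06
Step 2: n*m = 2.65e+25*7.381e-26 = 1.956
Step 3: P = (1/3)*1.956*1.865e+06 = 1.216e+06 Pa

1.216e+06


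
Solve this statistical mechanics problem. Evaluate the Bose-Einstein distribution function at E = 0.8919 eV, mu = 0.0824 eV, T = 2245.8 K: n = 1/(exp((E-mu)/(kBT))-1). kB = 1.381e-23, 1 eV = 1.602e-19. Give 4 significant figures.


Step 1: (E - mu) = 0.8095 eV
Step 2: x = (E-mu)*eV/(kB*T) = 0.8095*1.602e-19/(1.381e-23*2245.8) = 4.181
Step 3: exp(x) = 65.45
Step 4: n = 1/(exp(x)-1) = 0.01552

0.01552


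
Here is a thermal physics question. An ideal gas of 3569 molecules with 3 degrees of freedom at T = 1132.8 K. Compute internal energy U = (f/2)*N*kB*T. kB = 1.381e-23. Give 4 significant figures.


Step 1: f/2 = 3/2 = 1.5
Step 2: N*kB*T = 3569*1.381e-23*1132.8 = 5.583e-17
Step 3: U = 1.5 * 5.583e-17 = 8.375e-17 J

8.375e-17


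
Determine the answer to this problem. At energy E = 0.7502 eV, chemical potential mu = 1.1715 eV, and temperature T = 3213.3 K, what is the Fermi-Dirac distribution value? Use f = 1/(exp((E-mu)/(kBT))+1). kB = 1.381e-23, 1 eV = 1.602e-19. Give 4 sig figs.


Step 1: (E - mu) = 0.7502 - 1.1715 = -0.4213 eV
Step 2: Convert: (E-mu)*eV = -6.749e-20 J
Step 3: x = (E-mu)*eV/(kB*T) = -1.521
Step 4: f = 1/(exp(-1.521)+1) = 0.8207

0.8207


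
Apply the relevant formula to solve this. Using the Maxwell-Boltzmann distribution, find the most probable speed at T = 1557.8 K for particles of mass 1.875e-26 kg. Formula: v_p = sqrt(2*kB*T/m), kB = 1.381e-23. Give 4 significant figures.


Step 1: Numerator = 2*kB*T = 2*1.381e-23*1557.8 = 4.303e-20
Step 2: Ratio = 4.303e-20 / 1.875e-26 = 2.295e+06
Step 3: v_p = sqrt(2.295e+06) = 1515 m/s

1515


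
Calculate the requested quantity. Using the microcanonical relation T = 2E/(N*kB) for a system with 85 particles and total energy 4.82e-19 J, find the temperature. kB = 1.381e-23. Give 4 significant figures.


Step 1: Numerator = 2*E = 2*4.82e-19 = 9.64e-19 J
Step 2: Denominator = N*kB = 85*1.381e-23 = 1.174e-21
Step 3: T = 9.64e-19 / 1.174e-21 = 821.2 K

821.2


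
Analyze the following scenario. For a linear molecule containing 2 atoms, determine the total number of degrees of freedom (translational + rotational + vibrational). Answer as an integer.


Step 1: Translational DOF = 3
Step 2: Rotational DOF (linear) = 2
Step 3: Vibrational DOF = 3*2 - 5 = 1
Step 4: Total = 3 + 2 + 1 = 6

6


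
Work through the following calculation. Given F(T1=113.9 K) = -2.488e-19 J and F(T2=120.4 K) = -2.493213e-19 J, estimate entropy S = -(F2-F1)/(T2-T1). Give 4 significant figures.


Step 1: dF = F2 - F1 = -2.493213e-19 - (-2.488e-19) = -5.213e-22 J
Step 2: dT = T2 - T1 = 120.4 - 113.9 = 6.5 K
Step 3: S = -dF/dT = -(-5.213e-22)/6.5 = 8.02e-23 J/K

8.02e-23


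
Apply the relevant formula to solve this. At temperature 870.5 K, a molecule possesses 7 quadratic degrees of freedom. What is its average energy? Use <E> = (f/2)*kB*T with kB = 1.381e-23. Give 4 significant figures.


Step 1: f/2 = 7/2 = 3.5
Step 2: kB*T = 1.381e-23 * 870.5 = 1.202e-20
Step 3: <E> = 3.5 * 1.202e-20 = 4.208e-20 J

4.208e-20


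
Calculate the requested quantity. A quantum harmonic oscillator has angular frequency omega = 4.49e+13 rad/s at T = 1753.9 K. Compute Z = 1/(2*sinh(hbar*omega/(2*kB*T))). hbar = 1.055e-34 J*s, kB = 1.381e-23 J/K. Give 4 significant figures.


Step 1: Compute x = hbar*omega/(kB*T) = 1.055e-34*4.49e+13/(1.381e-23*1753.9) = 0.1956
Step 2: x/2 = 0.09778
Step 3: sinh(x/2) = 0.09794
Step 4: Z = 1/(2*0.09794) = 5.105

5.105


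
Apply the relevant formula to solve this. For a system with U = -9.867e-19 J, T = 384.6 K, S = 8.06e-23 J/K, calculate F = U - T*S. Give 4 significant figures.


Step 1: T*S = 384.6 * 8.06e-23 = 3.1e-20 J
Step 2: F = U - T*S = -9.867e-19 - 3.1e-20
Step 3: F = -1.018e-18 J

-1.018e-18


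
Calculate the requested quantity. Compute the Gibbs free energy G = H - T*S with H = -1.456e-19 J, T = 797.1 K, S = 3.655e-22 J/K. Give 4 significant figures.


Step 1: T*S = 797.1 * 3.655e-22 = 2.913e-19 J
Step 2: G = H - T*S = -1.456e-19 - 2.913e-19
Step 3: G = -4.369e-19 J

-4.369e-19


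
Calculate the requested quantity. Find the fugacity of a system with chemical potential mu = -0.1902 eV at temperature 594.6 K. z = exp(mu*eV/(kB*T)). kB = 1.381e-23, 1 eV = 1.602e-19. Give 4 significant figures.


Step 1: Convert mu to Joules: -0.1902*1.602e-19 = -3.047e-20 J
Step 2: kB*T = 1.381e-23*594.6 = 8.211e-21 J
Step 3: mu/(kB*T) = -3.711
Step 4: z = exp(-3.711) = 0.02446

0.02446


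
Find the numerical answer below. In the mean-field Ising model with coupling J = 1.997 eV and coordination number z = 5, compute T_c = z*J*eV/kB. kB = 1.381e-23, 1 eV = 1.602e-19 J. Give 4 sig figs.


Step 1: z*J = 5*1.997 = 9.985 eV
Step 2: Convert to Joules: 9.985*1.602e-19 = 1.6e-18 J
Step 3: T_c = 1.6e-18 / 1.381e-23 = 1.158e+05 K

1.158e+05


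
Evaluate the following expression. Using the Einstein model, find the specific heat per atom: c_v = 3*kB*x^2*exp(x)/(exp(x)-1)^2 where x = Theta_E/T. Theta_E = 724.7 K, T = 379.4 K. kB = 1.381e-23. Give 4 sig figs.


Step 1: x = Theta_E/T = 724.7/379.4 = 1.91
Step 2: x^2 = 3.649
Step 3: exp(x) = 6.754
Step 4: c_v = 3*1.381e-23*3.649*6.754/(6.754-1)^2 = 3.084e-23

3.084e-23


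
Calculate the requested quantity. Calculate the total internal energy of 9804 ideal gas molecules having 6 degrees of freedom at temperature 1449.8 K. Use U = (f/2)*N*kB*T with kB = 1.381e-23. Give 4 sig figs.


Step 1: f/2 = 6/2 = 3.0
Step 2: N*kB*T = 9804*1.381e-23*1449.8 = 1.963e-16
Step 3: U = 3.0 * 1.963e-16 = 5.889e-16 J

5.889e-16


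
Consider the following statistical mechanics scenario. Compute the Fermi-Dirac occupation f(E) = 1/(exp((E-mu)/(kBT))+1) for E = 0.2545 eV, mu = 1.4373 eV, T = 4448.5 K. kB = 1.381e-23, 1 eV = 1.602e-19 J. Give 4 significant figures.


Step 1: (E - mu) = 0.2545 - 1.4373 = -1.183 eV
Step 2: Convert: (E-mu)*eV = -1.895e-19 J
Step 3: x = (E-mu)*eV/(kB*T) = -3.084
Step 4: f = 1/(exp(-3.084)+1) = 0.9562

0.9562


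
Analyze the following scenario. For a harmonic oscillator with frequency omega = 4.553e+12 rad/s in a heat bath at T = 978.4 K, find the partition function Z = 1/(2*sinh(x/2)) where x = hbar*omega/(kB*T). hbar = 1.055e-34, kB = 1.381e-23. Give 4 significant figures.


Step 1: Compute x = hbar*omega/(kB*T) = 1.055e-34*4.553e+12/(1.381e-23*978.4) = 0.03555
Step 2: x/2 = 0.01778
Step 3: sinh(x/2) = 0.01778
Step 4: Z = 1/(2*0.01778) = 28.13

28.13


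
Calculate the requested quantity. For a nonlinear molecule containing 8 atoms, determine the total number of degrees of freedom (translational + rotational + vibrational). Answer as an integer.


Step 1: Translational DOF = 3
Step 2: Rotational DOF (nonlinear) = 3
Step 3: Vibrational DOF = 3*8 - 6 = 18
Step 4: Total = 3 + 3 + 18 = 24

24


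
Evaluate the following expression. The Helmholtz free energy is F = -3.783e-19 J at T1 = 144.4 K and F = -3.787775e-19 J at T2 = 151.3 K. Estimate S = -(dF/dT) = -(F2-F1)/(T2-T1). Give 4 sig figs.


Step 1: dF = F2 - F1 = -3.787775e-19 - (-3.783e-19) = -4.775e-22 J
Step 2: dT = T2 - T1 = 151.3 - 144.4 = 6.9 K
Step 3: S = -dF/dT = -(-4.775e-22)/6.9 = 6.92e-23 J/K

6.92e-23


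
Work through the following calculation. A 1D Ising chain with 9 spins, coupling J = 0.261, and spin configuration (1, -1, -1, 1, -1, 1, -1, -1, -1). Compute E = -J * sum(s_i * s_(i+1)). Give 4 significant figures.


Step 1: Nearest-neighbor products: -1, 1, -1, -1, -1, -1, 1, 1
Step 2: Sum of products = -2
Step 3: E = -0.261 * -2 = 0.522

0.522


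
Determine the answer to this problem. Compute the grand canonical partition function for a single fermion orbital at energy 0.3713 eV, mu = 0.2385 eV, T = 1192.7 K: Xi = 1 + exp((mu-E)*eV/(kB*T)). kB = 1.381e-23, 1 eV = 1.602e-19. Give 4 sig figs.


Step 1: (mu - E) = 0.2385 - 0.3713 = -0.1328 eV
Step 2: x = (mu-E)*eV/(kB*T) = -0.1328*1.602e-19/(1.381e-23*1192.7) = -1.292
Step 3: exp(x) = 0.2748
Step 4: Xi = 1 + 0.2748 = 1.275

1.275


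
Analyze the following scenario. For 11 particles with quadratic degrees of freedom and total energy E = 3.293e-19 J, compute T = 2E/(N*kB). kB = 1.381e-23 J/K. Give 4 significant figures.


Step 1: Numerator = 2*E = 2*3.293e-19 = 6.586e-19 J
Step 2: Denominator = N*kB = 11*1.381e-23 = 1.519e-22
Step 3: T = 6.586e-19 / 1.519e-22 = 4335 K

4335


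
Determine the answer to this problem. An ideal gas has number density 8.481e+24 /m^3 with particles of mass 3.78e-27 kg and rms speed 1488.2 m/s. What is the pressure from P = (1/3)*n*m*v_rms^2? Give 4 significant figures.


Step 1: v_rms^2 = 1488.2^2 = 2.215e+06
Step 2: n*m = 8.481e+24*3.78e-27 = 0.03206
Step 3: P = (1/3)*0.03206*2.215e+06 = 2.367e+04 Pa

2.367e+04


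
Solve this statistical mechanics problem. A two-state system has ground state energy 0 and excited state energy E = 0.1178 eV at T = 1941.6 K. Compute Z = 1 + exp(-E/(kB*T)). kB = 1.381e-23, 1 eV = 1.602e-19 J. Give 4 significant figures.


Step 1: Compute beta*E = E*eV/(kB*T) = 0.1178*1.602e-19/(1.381e-23*1941.6) = 0.7038
Step 2: exp(-beta*E) = exp(-0.7038) = 0.4947
Step 3: Z = 1 + 0.4947 = 1.495

1.495


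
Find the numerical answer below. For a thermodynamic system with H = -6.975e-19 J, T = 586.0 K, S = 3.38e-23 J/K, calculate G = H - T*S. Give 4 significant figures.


Step 1: T*S = 586.0 * 3.38e-23 = 1.981e-20 J
Step 2: G = H - T*S = -6.975e-19 - 1.981e-20
Step 3: G = -7.173e-19 J

-7.173e-19


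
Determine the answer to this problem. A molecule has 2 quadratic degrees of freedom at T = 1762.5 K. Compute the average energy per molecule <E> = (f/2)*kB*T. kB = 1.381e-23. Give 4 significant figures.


Step 1: f/2 = 2/2 = 1
Step 2: kB*T = 1.381e-23 * 1762.5 = 2.434e-20
Step 3: <E> = 1 * 2.434e-20 = 2.434e-20 J

2.434e-20


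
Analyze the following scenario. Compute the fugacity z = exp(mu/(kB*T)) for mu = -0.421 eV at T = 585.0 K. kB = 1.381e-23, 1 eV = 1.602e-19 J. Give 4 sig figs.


Step 1: Convert mu to Joules: -0.421*1.602e-19 = -6.744e-20 J
Step 2: kB*T = 1.381e-23*585.0 = 8.079e-21 J
Step 3: mu/(kB*T) = -8.348
Step 4: z = exp(-8.348) = 0.0002368

0.0002368


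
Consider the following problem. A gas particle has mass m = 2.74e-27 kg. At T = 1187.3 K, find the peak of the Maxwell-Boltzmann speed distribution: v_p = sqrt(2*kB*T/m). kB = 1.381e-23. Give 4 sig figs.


Step 1: Numerator = 2*kB*T = 2*1.381e-23*1187.3 = 3.279e-20
Step 2: Ratio = 3.279e-20 / 2.74e-27 = 1.197e+07
Step 3: v_p = sqrt(1.197e+07) = 3460 m/s

3460


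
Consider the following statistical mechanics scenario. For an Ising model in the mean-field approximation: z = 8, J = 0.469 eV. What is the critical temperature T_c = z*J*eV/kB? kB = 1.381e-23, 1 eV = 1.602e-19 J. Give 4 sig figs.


Step 1: z*J = 8*0.469 = 3.752 eV
Step 2: Convert to Joules: 3.752*1.602e-19 = 6.011e-19 J
Step 3: T_c = 6.011e-19 / 1.381e-23 = 4.352e+04 K

4.352e+04


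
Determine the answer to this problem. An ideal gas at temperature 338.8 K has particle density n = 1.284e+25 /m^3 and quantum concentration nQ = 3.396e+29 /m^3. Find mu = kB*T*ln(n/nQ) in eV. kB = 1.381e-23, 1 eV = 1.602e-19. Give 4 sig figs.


Step 1: n/nQ = 1.284e+25/3.396e+29 = 3.781e-05
Step 2: ln(n/nQ) = -10.18
Step 3: mu = kB*T*ln(n/nQ) = 4.679e-21*-10.18 = -4.764e-20 J
Step 4: Convert to eV: -4.764e-20/1.602e-19 = -0.2974 eV

-0.2974


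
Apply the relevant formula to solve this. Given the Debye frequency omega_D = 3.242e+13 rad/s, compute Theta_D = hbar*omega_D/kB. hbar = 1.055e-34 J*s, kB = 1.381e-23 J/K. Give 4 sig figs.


Step 1: hbar*omega_D = 1.055e-34 * 3.242e+13 = 3.42e-21 J
Step 2: Theta_D = 3.42e-21 / 1.381e-23
Step 3: Theta_D = 247.7 K

247.7


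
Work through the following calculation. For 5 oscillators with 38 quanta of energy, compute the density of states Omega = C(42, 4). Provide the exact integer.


Step 1: Use binomial coefficient C(42, 4)
Step 2: Numerator = 42! / 38!
Step 3: Denominator = 4!
Step 4: Omega = 111930

111930


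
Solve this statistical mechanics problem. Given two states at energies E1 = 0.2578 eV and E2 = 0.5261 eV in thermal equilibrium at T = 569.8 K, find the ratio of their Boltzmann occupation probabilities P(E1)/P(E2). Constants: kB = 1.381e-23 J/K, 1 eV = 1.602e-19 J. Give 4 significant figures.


Step 1: Compute energy difference dE = E1 - E2 = 0.2578 - 0.5261 = -0.2683 eV
Step 2: Convert to Joules: dE_J = -0.2683 * 1.602e-19 = -4.298e-20 J
Step 3: Compute exponent = -dE_J / (kB * T) = -(-4.298e-20) / (1.381e-23 * 569.8) = 5.462
Step 4: P(E1)/P(E2) = exp(5.462) = 235.6

235.6


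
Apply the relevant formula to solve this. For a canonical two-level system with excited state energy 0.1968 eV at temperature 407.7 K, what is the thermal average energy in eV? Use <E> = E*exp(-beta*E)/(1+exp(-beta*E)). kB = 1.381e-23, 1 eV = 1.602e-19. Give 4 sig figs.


Step 1: beta*E = 0.1968*1.602e-19/(1.381e-23*407.7) = 5.6
Step 2: exp(-beta*E) = 0.0037
Step 3: <E> = 0.1968*0.0037/(1+0.0037) = 0.0007254 eV

0.0007254


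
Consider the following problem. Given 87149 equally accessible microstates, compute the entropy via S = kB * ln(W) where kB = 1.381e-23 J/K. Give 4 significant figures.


Step 1: ln(W) = ln(87149) = 11.38
Step 2: S = kB * ln(W) = 1.381e-23 * 11.38
Step 3: S = 1.571e-22 J/K

1.571e-22


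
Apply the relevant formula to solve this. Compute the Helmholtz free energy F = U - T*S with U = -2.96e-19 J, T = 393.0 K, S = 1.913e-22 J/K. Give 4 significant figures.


Step 1: T*S = 393.0 * 1.913e-22 = 7.518e-20 J
Step 2: F = U - T*S = -2.96e-19 - 7.518e-20
Step 3: F = -3.712e-19 J

-3.712e-19


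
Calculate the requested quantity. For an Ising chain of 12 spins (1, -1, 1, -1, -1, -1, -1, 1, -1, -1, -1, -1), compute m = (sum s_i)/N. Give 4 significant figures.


Step 1: Count up spins (+1): 3, down spins (-1): 9
Step 2: Total magnetization M = 3 - 9 = -6
Step 3: m = M/N = -6/12 = -0.5

-0.5


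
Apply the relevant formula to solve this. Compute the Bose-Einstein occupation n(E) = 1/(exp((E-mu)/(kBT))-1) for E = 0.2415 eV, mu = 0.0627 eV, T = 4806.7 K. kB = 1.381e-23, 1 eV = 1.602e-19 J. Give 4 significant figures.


Step 1: (E - mu) = 0.1788 eV
Step 2: x = (E-mu)*eV/(kB*T) = 0.1788*1.602e-19/(1.381e-23*4806.7) = 0.4315
Step 3: exp(x) = 1.54
Step 4: n = 1/(exp(x)-1) = 1.853

1.853


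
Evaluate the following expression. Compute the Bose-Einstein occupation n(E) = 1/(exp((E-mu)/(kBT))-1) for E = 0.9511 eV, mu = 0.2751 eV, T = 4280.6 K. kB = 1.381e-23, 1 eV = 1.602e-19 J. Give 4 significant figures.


Step 1: (E - mu) = 0.676 eV
Step 2: x = (E-mu)*eV/(kB*T) = 0.676*1.602e-19/(1.381e-23*4280.6) = 1.832
Step 3: exp(x) = 6.246
Step 4: n = 1/(exp(x)-1) = 0.1906

0.1906


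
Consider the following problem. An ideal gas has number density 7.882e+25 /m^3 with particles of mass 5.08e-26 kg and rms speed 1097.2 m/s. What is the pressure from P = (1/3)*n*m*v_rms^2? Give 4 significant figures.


Step 1: v_rms^2 = 1097.2^2 = 1.204e+06
Step 2: n*m = 7.882e+25*5.08e-26 = 4.004
Step 3: P = (1/3)*4.004*1.204e+06 = 1.607e+06 Pa

1.607e+06


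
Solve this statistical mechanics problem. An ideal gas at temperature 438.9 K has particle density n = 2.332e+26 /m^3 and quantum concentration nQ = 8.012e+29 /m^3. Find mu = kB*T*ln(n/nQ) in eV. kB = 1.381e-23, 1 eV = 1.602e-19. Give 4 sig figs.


Step 1: n/nQ = 2.332e+26/8.012e+29 = 0.0002911
Step 2: ln(n/nQ) = -8.142
Step 3: mu = kB*T*ln(n/nQ) = 6.061e-21*-8.142 = -4.935e-20 J
Step 4: Convert to eV: -4.935e-20/1.602e-19 = -0.3081 eV

-0.3081


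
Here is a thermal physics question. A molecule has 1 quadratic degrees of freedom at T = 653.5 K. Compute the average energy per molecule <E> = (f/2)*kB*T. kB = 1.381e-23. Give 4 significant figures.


Step 1: f/2 = 1/2 = 0.5
Step 2: kB*T = 1.381e-23 * 653.5 = 9.025e-21
Step 3: <E> = 0.5 * 9.025e-21 = 4.512e-21 J

4.512e-21


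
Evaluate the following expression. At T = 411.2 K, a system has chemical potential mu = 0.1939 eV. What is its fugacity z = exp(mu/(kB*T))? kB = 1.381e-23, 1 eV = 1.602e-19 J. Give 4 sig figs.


Step 1: Convert mu to Joules: 0.1939*1.602e-19 = 3.106e-20 J
Step 2: kB*T = 1.381e-23*411.2 = 5.679e-21 J
Step 3: mu/(kB*T) = 5.47
Step 4: z = exp(5.47) = 237.5

237.5


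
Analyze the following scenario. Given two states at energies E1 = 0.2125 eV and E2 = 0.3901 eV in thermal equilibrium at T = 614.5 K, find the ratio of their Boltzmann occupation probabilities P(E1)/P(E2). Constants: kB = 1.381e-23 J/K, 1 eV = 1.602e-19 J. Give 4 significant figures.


Step 1: Compute energy difference dE = E1 - E2 = 0.2125 - 0.3901 = -0.1776 eV
Step 2: Convert to Joules: dE_J = -0.1776 * 1.602e-19 = -2.845e-20 J
Step 3: Compute exponent = -dE_J / (kB * T) = -(-2.845e-20) / (1.381e-23 * 614.5) = 3.353
Step 4: P(E1)/P(E2) = exp(3.353) = 28.58

28.58


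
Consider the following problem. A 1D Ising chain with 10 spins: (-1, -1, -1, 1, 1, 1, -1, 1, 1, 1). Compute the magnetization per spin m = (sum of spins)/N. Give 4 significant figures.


Step 1: Count up spins (+1): 6, down spins (-1): 4
Step 2: Total magnetization M = 6 - 4 = 2
Step 3: m = M/N = 2/10 = 0.2

0.2


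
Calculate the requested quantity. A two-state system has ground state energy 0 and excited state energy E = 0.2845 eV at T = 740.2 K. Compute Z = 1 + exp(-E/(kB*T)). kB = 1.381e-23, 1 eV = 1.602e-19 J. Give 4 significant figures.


Step 1: Compute beta*E = E*eV/(kB*T) = 0.2845*1.602e-19/(1.381e-23*740.2) = 4.459
Step 2: exp(-beta*E) = exp(-4.459) = 0.01158
Step 3: Z = 1 + 0.01158 = 1.012

1.012


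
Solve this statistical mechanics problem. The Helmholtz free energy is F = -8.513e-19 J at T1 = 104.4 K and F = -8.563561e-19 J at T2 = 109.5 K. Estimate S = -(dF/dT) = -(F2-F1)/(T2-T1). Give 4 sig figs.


Step 1: dF = F2 - F1 = -8.563561e-19 - (-8.513e-19) = -5.0561e-21 J
Step 2: dT = T2 - T1 = 109.5 - 104.4 = 5.1 K
Step 3: S = -dF/dT = -(-5.0561e-21)/5.1 = 9.914e-22 J/K

9.914e-22


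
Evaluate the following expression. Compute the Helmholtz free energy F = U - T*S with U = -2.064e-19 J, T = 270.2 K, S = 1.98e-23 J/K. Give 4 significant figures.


Step 1: T*S = 270.2 * 1.98e-23 = 5.35e-21 J
Step 2: F = U - T*S = -2.064e-19 - 5.35e-21
Step 3: F = -2.117e-19 J

-2.117e-19


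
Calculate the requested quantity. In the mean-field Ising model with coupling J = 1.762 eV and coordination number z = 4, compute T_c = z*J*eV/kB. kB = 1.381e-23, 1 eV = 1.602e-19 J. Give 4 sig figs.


Step 1: z*J = 4*1.762 = 7.048 eV
Step 2: Convert to Joules: 7.048*1.602e-19 = 1.129e-18 J
Step 3: T_c = 1.129e-18 / 1.381e-23 = 8.176e+04 K

8.176e+04


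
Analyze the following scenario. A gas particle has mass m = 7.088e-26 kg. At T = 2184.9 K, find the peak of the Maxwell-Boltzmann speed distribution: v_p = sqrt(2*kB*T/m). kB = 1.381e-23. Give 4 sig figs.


Step 1: Numerator = 2*kB*T = 2*1.381e-23*2184.9 = 6.035e-20
Step 2: Ratio = 6.035e-20 / 7.088e-26 = 8.514e+05
Step 3: v_p = sqrt(8.514e+05) = 922.7 m/s

922.7


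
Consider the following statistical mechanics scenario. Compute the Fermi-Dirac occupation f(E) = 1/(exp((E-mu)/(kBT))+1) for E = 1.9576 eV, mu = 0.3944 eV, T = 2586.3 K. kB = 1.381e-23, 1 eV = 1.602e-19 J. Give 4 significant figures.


Step 1: (E - mu) = 1.9576 - 0.3944 = 1.563 eV
Step 2: Convert: (E-mu)*eV = 2.504e-19 J
Step 3: x = (E-mu)*eV/(kB*T) = 7.011
Step 4: f = 1/(exp(7.011)+1) = 0.0009007

0.0009007


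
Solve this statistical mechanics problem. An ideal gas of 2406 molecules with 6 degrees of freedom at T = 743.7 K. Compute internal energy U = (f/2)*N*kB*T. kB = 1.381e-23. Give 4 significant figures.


Step 1: f/2 = 6/2 = 3.0
Step 2: N*kB*T = 2406*1.381e-23*743.7 = 2.471e-17
Step 3: U = 3.0 * 2.471e-17 = 7.413e-17 J

7.413e-17


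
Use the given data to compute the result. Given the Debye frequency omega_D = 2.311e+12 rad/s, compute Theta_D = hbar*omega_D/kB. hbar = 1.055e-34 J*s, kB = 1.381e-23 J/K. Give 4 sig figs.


Step 1: hbar*omega_D = 1.055e-34 * 2.311e+12 = 2.438e-22 J
Step 2: Theta_D = 2.438e-22 / 1.381e-23
Step 3: Theta_D = 17.65 K

17.65


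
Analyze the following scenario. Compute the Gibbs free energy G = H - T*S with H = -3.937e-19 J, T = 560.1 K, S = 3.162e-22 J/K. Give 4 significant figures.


Step 1: T*S = 560.1 * 3.162e-22 = 1.771e-19 J
Step 2: G = H - T*S = -3.937e-19 - 1.771e-19
Step 3: G = -5.708e-19 J

-5.708e-19


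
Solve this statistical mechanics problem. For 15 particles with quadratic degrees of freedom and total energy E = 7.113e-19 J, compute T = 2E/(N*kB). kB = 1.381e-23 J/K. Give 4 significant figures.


Step 1: Numerator = 2*E = 2*7.113e-19 = 1.423e-18 J
Step 2: Denominator = N*kB = 15*1.381e-23 = 2.071e-22
Step 3: T = 1.423e-18 / 2.071e-22 = 6867 K

6867


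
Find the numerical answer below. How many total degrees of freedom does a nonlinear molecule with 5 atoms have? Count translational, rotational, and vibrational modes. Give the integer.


Step 1: Translational DOF = 3
Step 2: Rotational DOF (nonlinear) = 3
Step 3: Vibrational DOF = 3*5 - 6 = 9
Step 4: Total = 3 + 3 + 9 = 15

15


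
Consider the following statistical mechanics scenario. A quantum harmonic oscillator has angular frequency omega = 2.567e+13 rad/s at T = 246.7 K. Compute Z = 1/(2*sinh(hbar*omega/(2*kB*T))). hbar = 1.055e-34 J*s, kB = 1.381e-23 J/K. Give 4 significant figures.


Step 1: Compute x = hbar*omega/(kB*T) = 1.055e-34*2.567e+13/(1.381e-23*246.7) = 0.7949
Step 2: x/2 = 0.3975
Step 3: sinh(x/2) = 0.408
Step 4: Z = 1/(2*0.408) = 1.225

1.225


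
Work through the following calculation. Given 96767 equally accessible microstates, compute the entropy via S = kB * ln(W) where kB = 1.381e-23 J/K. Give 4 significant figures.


Step 1: ln(W) = ln(96767) = 11.48
Step 2: S = kB * ln(W) = 1.381e-23 * 11.48
Step 3: S = 1.585e-22 J/K

1.585e-22


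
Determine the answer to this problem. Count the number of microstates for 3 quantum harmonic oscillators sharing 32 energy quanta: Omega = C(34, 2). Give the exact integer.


Step 1: Use binomial coefficient C(34, 2)
Step 2: Numerator = 34! / 32!
Step 3: Denominator = 2!
Step 4: Omega = 561

561


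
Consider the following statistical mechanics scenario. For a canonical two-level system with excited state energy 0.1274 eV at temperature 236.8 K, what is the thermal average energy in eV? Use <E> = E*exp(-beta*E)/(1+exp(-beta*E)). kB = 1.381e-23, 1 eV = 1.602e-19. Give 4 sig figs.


Step 1: beta*E = 0.1274*1.602e-19/(1.381e-23*236.8) = 6.241
Step 2: exp(-beta*E) = 0.001948
Step 3: <E> = 0.1274*0.001948/(1+0.001948) = 0.0002477 eV

0.0002477


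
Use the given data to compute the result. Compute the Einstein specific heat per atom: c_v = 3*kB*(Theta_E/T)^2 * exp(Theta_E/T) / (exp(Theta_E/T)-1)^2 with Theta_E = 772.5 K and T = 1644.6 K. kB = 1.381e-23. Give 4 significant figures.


Step 1: x = Theta_E/T = 772.5/1644.6 = 0.4697
Step 2: x^2 = 0.2206
Step 3: exp(x) = 1.6
Step 4: c_v = 3*1.381e-23*0.2206*1.6/(1.6-1)^2 = 4.068e-23

4.068e-23


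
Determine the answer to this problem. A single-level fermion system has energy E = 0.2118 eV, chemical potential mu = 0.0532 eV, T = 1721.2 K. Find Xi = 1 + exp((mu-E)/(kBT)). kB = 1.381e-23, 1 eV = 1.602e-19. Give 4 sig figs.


Step 1: (mu - E) = 0.0532 - 0.2118 = -0.1586 eV
Step 2: x = (mu-E)*eV/(kB*T) = -0.1586*1.602e-19/(1.381e-23*1721.2) = -1.069
Step 3: exp(x) = 0.3434
Step 4: Xi = 1 + 0.3434 = 1.343

1.343


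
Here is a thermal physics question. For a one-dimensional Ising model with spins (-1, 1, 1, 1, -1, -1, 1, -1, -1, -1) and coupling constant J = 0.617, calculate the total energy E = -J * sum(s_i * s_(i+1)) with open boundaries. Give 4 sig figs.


Step 1: Nearest-neighbor products: -1, 1, 1, -1, 1, -1, -1, 1, 1
Step 2: Sum of products = 1
Step 3: E = -0.617 * 1 = -0.617

-0.617


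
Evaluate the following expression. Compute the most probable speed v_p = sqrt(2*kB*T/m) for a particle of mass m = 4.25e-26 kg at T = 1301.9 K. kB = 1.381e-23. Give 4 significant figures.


Step 1: Numerator = 2*kB*T = 2*1.381e-23*1301.9 = 3.596e-20
Step 2: Ratio = 3.596e-20 / 4.25e-26 = 8.461e+05
Step 3: v_p = sqrt(8.461e+05) = 919.8 m/s

919.8


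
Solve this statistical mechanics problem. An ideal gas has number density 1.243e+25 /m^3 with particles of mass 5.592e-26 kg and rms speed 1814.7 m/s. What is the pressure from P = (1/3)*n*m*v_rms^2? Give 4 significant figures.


Step 1: v_rms^2 = 1814.7^2 = 3.293e+06
Step 2: n*m = 1.243e+25*5.592e-26 = 0.6951
Step 3: P = (1/3)*0.6951*3.293e+06 = 7.63e+05 Pa

7.63e+05


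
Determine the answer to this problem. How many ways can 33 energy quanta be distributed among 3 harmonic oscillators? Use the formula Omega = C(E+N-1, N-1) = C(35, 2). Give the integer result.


Step 1: Use binomial coefficient C(35, 2)
Step 2: Numerator = 35! / 33!
Step 3: Denominator = 2!
Step 4: Omega = 595

595


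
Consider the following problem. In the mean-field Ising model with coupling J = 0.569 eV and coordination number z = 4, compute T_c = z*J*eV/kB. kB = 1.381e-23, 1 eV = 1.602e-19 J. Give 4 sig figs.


Step 1: z*J = 4*0.569 = 2.276 eV
Step 2: Convert to Joules: 2.276*1.602e-19 = 3.646e-19 J
Step 3: T_c = 3.646e-19 / 1.381e-23 = 2.64e+04 K

2.64e+04


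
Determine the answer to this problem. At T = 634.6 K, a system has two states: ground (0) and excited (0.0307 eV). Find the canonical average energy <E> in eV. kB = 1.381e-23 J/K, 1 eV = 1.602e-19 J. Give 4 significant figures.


Step 1: beta*E = 0.0307*1.602e-19/(1.381e-23*634.6) = 0.5612
Step 2: exp(-beta*E) = 0.5705
Step 3: <E> = 0.0307*0.5705/(1+0.5705) = 0.01115 eV

0.01115


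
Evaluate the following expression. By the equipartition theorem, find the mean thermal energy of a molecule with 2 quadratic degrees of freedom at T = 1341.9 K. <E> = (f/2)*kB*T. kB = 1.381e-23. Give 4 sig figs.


Step 1: f/2 = 2/2 = 1
Step 2: kB*T = 1.381e-23 * 1341.9 = 1.853e-20
Step 3: <E> = 1 * 1.853e-20 = 1.853e-20 J

1.853e-20


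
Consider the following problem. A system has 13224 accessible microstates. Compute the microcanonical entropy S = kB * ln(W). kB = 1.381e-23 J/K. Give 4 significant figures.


Step 1: ln(W) = ln(13224) = 9.49
Step 2: S = kB * ln(W) = 1.381e-23 * 9.49
Step 3: S = 1.311e-22 J/K

1.311e-22


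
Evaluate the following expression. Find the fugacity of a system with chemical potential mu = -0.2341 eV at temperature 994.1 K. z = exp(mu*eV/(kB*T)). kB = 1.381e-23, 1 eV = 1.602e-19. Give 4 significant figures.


Step 1: Convert mu to Joules: -0.2341*1.602e-19 = -3.75e-20 J
Step 2: kB*T = 1.381e-23*994.1 = 1.373e-20 J
Step 3: mu/(kB*T) = -2.732
Step 4: z = exp(-2.732) = 0.06511

0.06511


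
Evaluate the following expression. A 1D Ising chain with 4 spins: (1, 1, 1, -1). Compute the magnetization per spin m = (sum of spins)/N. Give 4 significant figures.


Step 1: Count up spins (+1): 3, down spins (-1): 1
Step 2: Total magnetization M = 3 - 1 = 2
Step 3: m = M/N = 2/4 = 0.5

0.5


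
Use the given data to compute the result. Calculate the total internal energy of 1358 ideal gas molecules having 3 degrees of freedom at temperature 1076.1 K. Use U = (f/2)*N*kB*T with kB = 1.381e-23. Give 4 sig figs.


Step 1: f/2 = 3/2 = 1.5
Step 2: N*kB*T = 1358*1.381e-23*1076.1 = 2.018e-17
Step 3: U = 1.5 * 2.018e-17 = 3.027e-17 J

3.027e-17


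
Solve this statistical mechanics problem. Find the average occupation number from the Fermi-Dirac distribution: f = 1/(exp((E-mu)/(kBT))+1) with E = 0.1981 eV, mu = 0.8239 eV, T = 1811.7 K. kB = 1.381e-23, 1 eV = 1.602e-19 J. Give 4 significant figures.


Step 1: (E - mu) = 0.1981 - 0.8239 = -0.6258 eV
Step 2: Convert: (E-mu)*eV = -1.003e-19 J
Step 3: x = (E-mu)*eV/(kB*T) = -4.007
Step 4: f = 1/(exp(-4.007)+1) = 0.9821

0.9821


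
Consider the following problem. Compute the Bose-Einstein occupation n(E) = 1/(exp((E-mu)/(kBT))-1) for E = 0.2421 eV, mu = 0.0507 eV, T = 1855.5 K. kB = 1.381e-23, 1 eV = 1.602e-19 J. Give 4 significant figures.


Step 1: (E - mu) = 0.1914 eV
Step 2: x = (E-mu)*eV/(kB*T) = 0.1914*1.602e-19/(1.381e-23*1855.5) = 1.197
Step 3: exp(x) = 3.309
Step 4: n = 1/(exp(x)-1) = 0.4331

0.4331


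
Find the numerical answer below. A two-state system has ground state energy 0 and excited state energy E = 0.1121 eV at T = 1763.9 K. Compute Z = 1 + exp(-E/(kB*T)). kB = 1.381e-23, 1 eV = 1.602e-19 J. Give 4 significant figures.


Step 1: Compute beta*E = E*eV/(kB*T) = 0.1121*1.602e-19/(1.381e-23*1763.9) = 0.7372
Step 2: exp(-beta*E) = exp(-0.7372) = 0.4784
Step 3: Z = 1 + 0.4784 = 1.478

1.478


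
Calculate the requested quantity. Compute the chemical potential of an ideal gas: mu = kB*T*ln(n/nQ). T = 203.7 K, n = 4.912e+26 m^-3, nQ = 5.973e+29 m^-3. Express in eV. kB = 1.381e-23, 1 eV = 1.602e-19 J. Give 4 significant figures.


Step 1: n/nQ = 4.912e+26/5.973e+29 = 0.0008224
Step 2: ln(n/nQ) = -7.103
Step 3: mu = kB*T*ln(n/nQ) = 2.813e-21*-7.103 = -1.998e-20 J
Step 4: Convert to eV: -1.998e-20/1.602e-19 = -0.1247 eV

-0.1247


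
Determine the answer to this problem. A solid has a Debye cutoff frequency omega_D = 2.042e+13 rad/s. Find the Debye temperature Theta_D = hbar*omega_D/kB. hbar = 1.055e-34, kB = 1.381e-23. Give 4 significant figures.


Step 1: hbar*omega_D = 1.055e-34 * 2.042e+13 = 2.154e-21 J
Step 2: Theta_D = 2.154e-21 / 1.381e-23
Step 3: Theta_D = 156 K

156


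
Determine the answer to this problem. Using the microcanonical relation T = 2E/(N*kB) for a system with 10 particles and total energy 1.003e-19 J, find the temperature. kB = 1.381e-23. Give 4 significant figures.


Step 1: Numerator = 2*E = 2*1.003e-19 = 2.006e-19 J
Step 2: Denominator = N*kB = 10*1.381e-23 = 1.381e-22
Step 3: T = 2.006e-19 / 1.381e-22 = 1453 K

1453


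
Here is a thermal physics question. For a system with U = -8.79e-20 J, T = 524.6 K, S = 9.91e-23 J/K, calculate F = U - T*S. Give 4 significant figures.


Step 1: T*S = 524.6 * 9.91e-23 = 5.199e-20 J
Step 2: F = U - T*S = -8.79e-20 - 5.199e-20
Step 3: F = -1.399e-19 J

-1.399e-19


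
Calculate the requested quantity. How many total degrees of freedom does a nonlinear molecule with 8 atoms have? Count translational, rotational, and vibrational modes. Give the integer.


Step 1: Translational DOF = 3
Step 2: Rotational DOF (nonlinear) = 3
Step 3: Vibrational DOF = 3*8 - 6 = 18
Step 4: Total = 3 + 3 + 18 = 24

24


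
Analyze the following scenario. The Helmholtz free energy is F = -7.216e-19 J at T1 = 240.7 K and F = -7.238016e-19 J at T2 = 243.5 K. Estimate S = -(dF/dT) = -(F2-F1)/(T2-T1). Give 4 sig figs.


Step 1: dF = F2 - F1 = -7.238016e-19 - (-7.216e-19) = -2.2016e-21 J
Step 2: dT = T2 - T1 = 243.5 - 240.7 = 2.8 K
Step 3: S = -dF/dT = -(-2.2016e-21)/2.8 = 7.863e-22 J/K

7.863e-22


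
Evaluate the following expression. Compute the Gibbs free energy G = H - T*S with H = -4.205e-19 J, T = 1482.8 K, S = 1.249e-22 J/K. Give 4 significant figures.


Step 1: T*S = 1482.8 * 1.249e-22 = 1.852e-19 J
Step 2: G = H - T*S = -4.205e-19 - 1.852e-19
Step 3: G = -6.057e-19 J

-6.057e-19


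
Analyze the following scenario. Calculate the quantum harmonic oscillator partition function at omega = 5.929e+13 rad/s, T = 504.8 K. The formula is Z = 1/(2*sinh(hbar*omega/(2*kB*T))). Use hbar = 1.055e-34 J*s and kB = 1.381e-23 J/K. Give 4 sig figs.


Step 1: Compute x = hbar*omega/(kB*T) = 1.055e-34*5.929e+13/(1.381e-23*504.8) = 0.8973
Step 2: x/2 = 0.4486
Step 3: sinh(x/2) = 0.4638
Step 4: Z = 1/(2*0.4638) = 1.078

1.078


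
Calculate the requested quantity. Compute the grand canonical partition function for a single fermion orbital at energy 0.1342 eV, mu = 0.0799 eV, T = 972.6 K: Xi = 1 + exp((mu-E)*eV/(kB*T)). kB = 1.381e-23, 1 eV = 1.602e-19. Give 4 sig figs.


Step 1: (mu - E) = 0.0799 - 0.1342 = -0.0543 eV
Step 2: x = (mu-E)*eV/(kB*T) = -0.0543*1.602e-19/(1.381e-23*972.6) = -0.6476
Step 3: exp(x) = 0.5233
Step 4: Xi = 1 + 0.5233 = 1.523

1.523


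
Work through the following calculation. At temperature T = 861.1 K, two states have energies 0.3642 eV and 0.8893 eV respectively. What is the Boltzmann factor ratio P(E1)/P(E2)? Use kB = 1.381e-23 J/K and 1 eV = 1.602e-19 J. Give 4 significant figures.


Step 1: Compute energy difference dE = E1 - E2 = 0.3642 - 0.8893 = -0.5251 eV
Step 2: Convert to Joules: dE_J = -0.5251 * 1.602e-19 = -8.412e-20 J
Step 3: Compute exponent = -dE_J / (kB * T) = -(-8.412e-20) / (1.381e-23 * 861.1) = 7.074
Step 4: P(E1)/P(E2) = exp(7.074) = 1181

1181
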